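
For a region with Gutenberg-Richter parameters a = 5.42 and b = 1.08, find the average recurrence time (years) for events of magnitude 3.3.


log10(N) = 5.42 - 1.08*3.3 = 1.856
N = 10^1.856 = 71.779429
T = 1/N = 1/71.779429 = 0.0139 years

0.0139


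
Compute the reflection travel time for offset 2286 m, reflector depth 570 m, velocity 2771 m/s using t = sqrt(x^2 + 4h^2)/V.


x^2 + 4h^2 = 2286^2 + 4*570^2 = 5225796 + 1299600 = 6525396
sqrt(6525396) = 2554.4855
t = 2554.4855 / 2771 = 0.9219 s

0.9219


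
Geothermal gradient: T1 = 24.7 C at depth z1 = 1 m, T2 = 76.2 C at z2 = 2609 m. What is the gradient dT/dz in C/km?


dT = 76.2 - 24.7 = 51.5 C
dz = 2609 - 1 = 2608 m
gradient = dT/dz * 1000 = 51.5/2608 * 1000 = 19.7469 C/km

19.7469


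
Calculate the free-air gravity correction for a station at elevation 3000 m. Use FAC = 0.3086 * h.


FAC = 0.3086 * h
= 0.3086 * 3000
= 925.8 mGal

925.8


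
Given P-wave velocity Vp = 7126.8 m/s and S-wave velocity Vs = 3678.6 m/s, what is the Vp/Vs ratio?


Vp/Vs = 7126.8 / 3678.6
= 1.9374

1.9374


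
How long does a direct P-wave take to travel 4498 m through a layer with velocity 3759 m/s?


t = x / V
= 4498 / 3759
= 1.1966 s

1.1966


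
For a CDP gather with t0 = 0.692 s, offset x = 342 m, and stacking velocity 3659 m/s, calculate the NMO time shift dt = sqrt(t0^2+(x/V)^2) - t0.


x/Vnmo = 342/3659 = 0.093468
(x/Vnmo)^2 = 0.008736
t0^2 = 0.478864
sqrt(0.478864 + 0.008736) = 0.698284
dt = 0.698284 - 0.692 = 0.006284

0.006284


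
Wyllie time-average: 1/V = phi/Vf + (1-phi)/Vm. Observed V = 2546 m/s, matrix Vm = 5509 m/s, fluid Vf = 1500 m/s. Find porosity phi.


1/V - 1/Vm = 1/2546 - 1/5509 = 0.00021125
1/Vf - 1/Vm = 1/1500 - 1/5509 = 0.00048515
phi = 0.00021125 / 0.00048515 = 0.4354

0.4354


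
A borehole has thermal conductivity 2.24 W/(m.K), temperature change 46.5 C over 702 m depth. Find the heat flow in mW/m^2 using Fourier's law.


q = k * dT / dz * 1000
= 2.24 * 46.5 / 702 * 1000
= 0.148376 * 1000
= 148.3761 mW/m^2

148.3761


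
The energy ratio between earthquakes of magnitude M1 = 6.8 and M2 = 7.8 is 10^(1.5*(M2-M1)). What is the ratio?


M2 - M1 = 7.8 - 6.8 = 1.0
1.5 * 1.0 = 1.5
ratio = 10^1.5 = 31.62

31.62


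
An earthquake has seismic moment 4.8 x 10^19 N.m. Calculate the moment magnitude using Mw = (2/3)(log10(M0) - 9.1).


log10(M0) = log10(4.8 x 10^19) = 19.6812
Mw = 2/3 * (19.6812 - 9.1)
= 2/3 * 10.5812
= 7.05

7.05


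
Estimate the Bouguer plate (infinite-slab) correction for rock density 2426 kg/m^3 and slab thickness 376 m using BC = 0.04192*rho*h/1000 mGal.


BC = 0.04192 * rho * h / 1000
= 0.04192 * 2426 * 376 / 1000
= 38.2384 mGal

38.2384


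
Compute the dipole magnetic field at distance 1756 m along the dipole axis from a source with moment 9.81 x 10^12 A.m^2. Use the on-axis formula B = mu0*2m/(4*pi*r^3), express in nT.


m = 9.81 x 10^12 = 9810000000000 A.m^2
2m = 19620000000000 A.m^2
r^3 = 1756^3 = 5414689216
B = (4pi*10^-7) * 19620000000000 / (4*pi * 5414689216) * 1e9
= 24655219.145373 / 68042991449.83 * 1e9
= 362347.6661 nT

362347.6661


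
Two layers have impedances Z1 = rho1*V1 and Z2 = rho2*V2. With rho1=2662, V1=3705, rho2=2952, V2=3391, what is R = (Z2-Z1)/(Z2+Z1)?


Z1 = 2662 * 3705 = 9862710
Z2 = 2952 * 3391 = 10010232
R = (10010232 - 9862710) / (10010232 + 9862710) = 147522 / 19872942 = 0.0074

0.0074


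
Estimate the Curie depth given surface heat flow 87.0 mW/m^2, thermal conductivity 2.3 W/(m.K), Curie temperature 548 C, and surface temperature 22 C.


T_Curie - T_surf = 548 - 22 = 526 C
Convert q to W/m^2: 87.0 mW/m^2 = 0.087 W/m^2
d = 526 * 2.3 / 0.087 = 13905.75 m

13905.75


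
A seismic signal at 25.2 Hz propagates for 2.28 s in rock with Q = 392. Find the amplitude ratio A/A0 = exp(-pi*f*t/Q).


pi*f*t/Q = pi*25.2*2.28/392 = 0.460468
A/A0 = exp(-0.460468) = 0.630988

0.630988


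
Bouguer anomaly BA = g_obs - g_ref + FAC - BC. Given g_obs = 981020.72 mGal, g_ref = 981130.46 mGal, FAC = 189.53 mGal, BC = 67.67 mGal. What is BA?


BA = g_obs - g_ref + FAC - BC
= 981020.72 - 981130.46 + 189.53 - 67.67
= 12.12 mGal

12.12


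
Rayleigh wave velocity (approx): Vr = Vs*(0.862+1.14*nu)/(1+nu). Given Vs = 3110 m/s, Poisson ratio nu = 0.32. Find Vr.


Numerator factor = 0.862 + 1.14*0.32 = 1.2268
Denominator = 1 + 0.32 = 1.32
Vr = 3110 * 1.2268 / 1.32 = 2890.42 m/s

2890.42


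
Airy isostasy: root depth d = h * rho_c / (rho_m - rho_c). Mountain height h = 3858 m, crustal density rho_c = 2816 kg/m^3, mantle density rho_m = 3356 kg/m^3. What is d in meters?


rho_m - rho_c = 3356 - 2816 = 540
d = 3858 * 2816 / 540
= 10864128 / 540
= 20118.76 m

20118.76


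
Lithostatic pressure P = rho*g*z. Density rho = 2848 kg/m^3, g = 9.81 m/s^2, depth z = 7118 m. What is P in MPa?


P = rho * g * z / 1e6
= 2848 * 9.81 * 7118 / 1e6
= 198868947.84 / 1e6
= 198.8689 MPa

198.8689


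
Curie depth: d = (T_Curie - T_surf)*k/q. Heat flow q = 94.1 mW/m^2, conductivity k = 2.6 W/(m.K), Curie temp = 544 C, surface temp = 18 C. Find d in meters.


T_Curie - T_surf = 544 - 18 = 526 C
Convert q to W/m^2: 94.1 mW/m^2 = 0.0941 W/m^2
d = 526 * 2.6 / 0.0941 = 14533.48 m

14533.48


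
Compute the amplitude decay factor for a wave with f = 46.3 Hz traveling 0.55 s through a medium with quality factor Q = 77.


pi*f*t/Q = pi*46.3*0.55/77 = 1.03897
A/A0 = exp(-1.03897) = 0.353819

0.353819


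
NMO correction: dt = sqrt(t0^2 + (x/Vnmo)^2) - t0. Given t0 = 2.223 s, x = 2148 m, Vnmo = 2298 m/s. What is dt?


x/Vnmo = 2148/2298 = 0.934726
(x/Vnmo)^2 = 0.873712
t0^2 = 4.941729
sqrt(4.941729 + 0.873712) = 2.411523
dt = 2.411523 - 2.223 = 0.188523

0.188523


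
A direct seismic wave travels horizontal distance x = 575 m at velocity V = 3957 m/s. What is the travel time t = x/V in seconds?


t = x / V
= 575 / 3957
= 0.1453 s

0.1453


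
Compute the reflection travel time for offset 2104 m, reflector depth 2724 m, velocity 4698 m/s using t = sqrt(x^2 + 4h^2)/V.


x^2 + 4h^2 = 2104^2 + 4*2724^2 = 4426816 + 29680704 = 34107520
sqrt(34107520) = 5840.1644
t = 5840.1644 / 4698 = 1.2431 s

1.2431


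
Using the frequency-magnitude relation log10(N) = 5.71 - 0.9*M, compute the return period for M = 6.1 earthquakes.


log10(N) = 5.71 - 0.9*6.1 = 0.22
N = 10^0.22 = 1.659587
T = 1/N = 1/1.659587 = 0.6026 years

0.6026


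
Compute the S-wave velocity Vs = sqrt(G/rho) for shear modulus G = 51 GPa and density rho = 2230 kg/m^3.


Convert G to Pa: G = 51e9 Pa
Compute G/rho = 51e9 / 2230 = 22869955.157
Vs = sqrt(22869955.157) = 4782.25 m/s

4782.25


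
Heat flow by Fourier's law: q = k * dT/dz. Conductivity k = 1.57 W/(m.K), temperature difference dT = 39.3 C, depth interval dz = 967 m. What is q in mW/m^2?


q = k * dT / dz * 1000
= 1.57 * 39.3 / 967 * 1000
= 0.063807 * 1000
= 63.8066 mW/m^2

63.8066


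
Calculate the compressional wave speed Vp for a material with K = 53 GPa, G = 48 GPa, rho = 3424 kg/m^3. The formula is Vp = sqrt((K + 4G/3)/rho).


First compute the effective modulus:
K + 4G/3 = 53e9 + 4*48e9/3 = 117000000000.0 Pa
Then divide by density:
117000000000.0 / 3424 = 34170560.7477 Pa/(kg/m^3)
Take the square root:
Vp = sqrt(34170560.7477) = 5845.56 m/s

5845.56


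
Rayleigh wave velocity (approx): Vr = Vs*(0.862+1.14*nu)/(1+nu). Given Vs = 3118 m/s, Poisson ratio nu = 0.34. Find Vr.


Numerator factor = 0.862 + 1.14*0.34 = 1.2496
Denominator = 1 + 0.34 = 1.34
Vr = 3118 * 1.2496 / 1.34 = 2907.65 m/s

2907.65


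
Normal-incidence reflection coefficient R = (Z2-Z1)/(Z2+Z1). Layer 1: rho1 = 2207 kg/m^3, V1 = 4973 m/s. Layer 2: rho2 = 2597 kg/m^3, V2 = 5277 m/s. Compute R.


Z1 = 2207 * 4973 = 10975411
Z2 = 2597 * 5277 = 13704369
R = (13704369 - 10975411) / (13704369 + 10975411) = 2728958 / 24679780 = 0.1106

0.1106


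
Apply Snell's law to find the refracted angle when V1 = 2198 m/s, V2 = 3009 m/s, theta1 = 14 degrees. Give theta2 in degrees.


sin(theta1) = sin(14 deg) = 0.241922
sin(theta2) = V2/V1 * sin(theta1) = 3009/2198 * 0.241922 = 0.331184
theta2 = arcsin(0.331184) = 19.3407 degrees

19.3407


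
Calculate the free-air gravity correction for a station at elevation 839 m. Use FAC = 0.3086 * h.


FAC = 0.3086 * h
= 0.3086 * 839
= 258.9154 mGal

258.9154


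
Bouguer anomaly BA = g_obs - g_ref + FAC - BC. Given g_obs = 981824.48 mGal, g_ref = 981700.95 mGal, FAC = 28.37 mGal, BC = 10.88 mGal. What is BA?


BA = g_obs - g_ref + FAC - BC
= 981824.48 - 981700.95 + 28.37 - 10.88
= 141.02 mGal

141.02


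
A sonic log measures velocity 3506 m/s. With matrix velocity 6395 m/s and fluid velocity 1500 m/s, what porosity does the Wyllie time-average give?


1/V - 1/Vm = 1/3506 - 1/6395 = 0.00012885
1/Vf - 1/Vm = 1/1500 - 1/6395 = 0.00051029
phi = 0.00012885 / 0.00051029 = 0.2525

0.2525


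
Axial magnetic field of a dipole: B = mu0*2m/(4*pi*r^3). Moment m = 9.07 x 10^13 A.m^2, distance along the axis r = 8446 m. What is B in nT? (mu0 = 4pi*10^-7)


m = 9.07 x 10^13 = 90700000000000 A.m^2
2m = 181400000000000 A.m^2
r^3 = 8446^3 = 602494700536
B = (4pi*10^-7) * 181400000000000 / (4*pi * 602494700536) * 1e9
= 227953962.944475 / 7571171700122.72 * 1e9
= 30108.1486 nT

30108.1486


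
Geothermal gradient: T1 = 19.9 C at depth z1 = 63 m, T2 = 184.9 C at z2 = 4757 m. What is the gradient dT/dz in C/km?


dT = 184.9 - 19.9 = 165.0 C
dz = 4757 - 63 = 4694 m
gradient = dT/dz * 1000 = 165.0/4694 * 1000 = 35.1513 C/km

35.1513


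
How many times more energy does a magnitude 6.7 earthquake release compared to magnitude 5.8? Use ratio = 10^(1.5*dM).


M2 - M1 = 6.7 - 5.8 = 0.9
1.5 * 0.9 = 1.35
ratio = 10^1.35 = 22.39

22.39


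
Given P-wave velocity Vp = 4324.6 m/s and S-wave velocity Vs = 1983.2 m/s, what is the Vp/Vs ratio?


Vp/Vs = 4324.6 / 1983.2
= 2.1806

2.1806


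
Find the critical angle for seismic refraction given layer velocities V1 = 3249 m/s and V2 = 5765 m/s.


V1/V2 = 3249/5765 = 0.563573
theta_c = arcsin(0.563573) = 34.3033 degrees

34.3033


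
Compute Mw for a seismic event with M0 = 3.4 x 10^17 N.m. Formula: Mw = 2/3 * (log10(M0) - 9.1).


log10(M0) = log10(3.4 x 10^17) = 17.5315
Mw = 2/3 * (17.5315 - 9.1)
= 2/3 * 8.4315
= 5.62

5.62


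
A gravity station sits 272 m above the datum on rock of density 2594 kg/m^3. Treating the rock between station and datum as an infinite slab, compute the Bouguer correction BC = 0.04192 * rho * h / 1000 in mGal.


BC = 0.04192 * rho * h / 1000
= 0.04192 * 2594 * 272 / 1000
= 29.5774 mGal

29.5774


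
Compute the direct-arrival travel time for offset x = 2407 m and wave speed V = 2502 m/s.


t = x / V
= 2407 / 2502
= 0.962 s

0.962


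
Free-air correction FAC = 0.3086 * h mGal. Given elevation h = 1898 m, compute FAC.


FAC = 0.3086 * h
= 0.3086 * 1898
= 585.7228 mGal

585.7228


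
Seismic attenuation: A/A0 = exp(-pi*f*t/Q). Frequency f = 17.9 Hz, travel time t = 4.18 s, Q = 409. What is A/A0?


pi*f*t/Q = pi*17.9*4.18/409 = 0.574719
A/A0 = exp(-0.574719) = 0.562863

0.562863


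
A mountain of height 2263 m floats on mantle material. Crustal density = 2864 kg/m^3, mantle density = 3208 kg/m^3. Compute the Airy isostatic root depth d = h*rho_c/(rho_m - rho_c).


rho_m - rho_c = 3208 - 2864 = 344
d = 2263 * 2864 / 344
= 6481232 / 344
= 18840.79 m

18840.79


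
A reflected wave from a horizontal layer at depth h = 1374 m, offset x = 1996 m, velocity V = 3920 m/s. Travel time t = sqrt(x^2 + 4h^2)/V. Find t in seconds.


x^2 + 4h^2 = 1996^2 + 4*1374^2 = 3984016 + 7551504 = 11535520
sqrt(11535520) = 3396.3981
t = 3396.3981 / 3920 = 0.8664 s

0.8664


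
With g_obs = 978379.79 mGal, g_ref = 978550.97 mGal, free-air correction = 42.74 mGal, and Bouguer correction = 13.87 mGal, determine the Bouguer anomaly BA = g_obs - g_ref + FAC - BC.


BA = g_obs - g_ref + FAC - BC
= 978379.79 - 978550.97 + 42.74 - 13.87
= -142.31 mGal

-142.31


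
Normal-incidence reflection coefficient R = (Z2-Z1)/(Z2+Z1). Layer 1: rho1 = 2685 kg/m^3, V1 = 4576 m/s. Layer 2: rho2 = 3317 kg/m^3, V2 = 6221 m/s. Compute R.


Z1 = 2685 * 4576 = 12286560
Z2 = 3317 * 6221 = 20635057
R = (20635057 - 12286560) / (20635057 + 12286560) = 8348497 / 32921617 = 0.2536

0.2536


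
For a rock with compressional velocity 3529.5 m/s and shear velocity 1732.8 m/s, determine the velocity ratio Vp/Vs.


Vp/Vs = 3529.5 / 1732.8
= 2.0369

2.0369


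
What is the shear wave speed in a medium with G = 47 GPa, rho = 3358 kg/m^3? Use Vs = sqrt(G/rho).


Convert G to Pa: G = 47e9 Pa
Compute G/rho = 47e9 / 3358 = 13996426.4443
Vs = sqrt(13996426.4443) = 3741.18 m/s

3741.18


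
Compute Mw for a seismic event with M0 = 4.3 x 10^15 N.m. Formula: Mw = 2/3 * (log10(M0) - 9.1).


log10(M0) = log10(4.3 x 10^15) = 15.6335
Mw = 2/3 * (15.6335 - 9.1)
= 2/3 * 6.5335
= 4.36

4.36


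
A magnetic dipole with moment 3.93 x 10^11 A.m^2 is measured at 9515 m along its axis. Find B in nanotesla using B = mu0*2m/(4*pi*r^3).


m = 3.93 x 10^11 = 393000000000 A.m^2
2m = 786000000000 A.m^2
r^3 = 9515^3 = 861442665875
B = (4pi*10^-7) * 786000000000 / (4*pi * 861442665875) * 1e9
= 987716.730289 / 10825207802406.83 * 1e9
= 91.2423 nT

91.2423


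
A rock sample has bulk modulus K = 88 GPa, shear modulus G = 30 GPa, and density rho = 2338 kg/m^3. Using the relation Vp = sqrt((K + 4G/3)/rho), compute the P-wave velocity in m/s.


First compute the effective modulus:
K + 4G/3 = 88e9 + 4*30e9/3 = 128000000000.0 Pa
Then divide by density:
128000000000.0 / 2338 = 54747647.562 Pa/(kg/m^3)
Take the square root:
Vp = sqrt(54747647.562) = 7399.17 m/s

7399.17


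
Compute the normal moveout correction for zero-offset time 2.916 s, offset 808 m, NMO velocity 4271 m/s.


x/Vnmo = 808/4271 = 0.189183
(x/Vnmo)^2 = 0.03579
t0^2 = 8.503056
sqrt(8.503056 + 0.03579) = 2.92213
dt = 2.92213 - 2.916 = 0.00613

0.00613


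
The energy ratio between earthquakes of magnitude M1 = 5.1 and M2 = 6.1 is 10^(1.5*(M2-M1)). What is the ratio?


M2 - M1 = 6.1 - 5.1 = 1.0
1.5 * 1.0 = 1.5
ratio = 10^1.5 = 31.62

31.62


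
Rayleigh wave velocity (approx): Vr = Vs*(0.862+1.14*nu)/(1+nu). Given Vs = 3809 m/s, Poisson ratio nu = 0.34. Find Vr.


Numerator factor = 0.862 + 1.14*0.34 = 1.2496
Denominator = 1 + 0.34 = 1.34
Vr = 3809 * 1.2496 / 1.34 = 3552.03 m/s

3552.03


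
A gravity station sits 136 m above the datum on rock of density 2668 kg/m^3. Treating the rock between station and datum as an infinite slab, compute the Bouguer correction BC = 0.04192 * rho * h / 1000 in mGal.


BC = 0.04192 * rho * h / 1000
= 0.04192 * 2668 * 136 / 1000
= 15.2106 mGal

15.2106


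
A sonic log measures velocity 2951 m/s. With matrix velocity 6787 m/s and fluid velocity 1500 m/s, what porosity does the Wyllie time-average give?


1/V - 1/Vm = 1/2951 - 1/6787 = 0.00019153
1/Vf - 1/Vm = 1/1500 - 1/6787 = 0.00051933
phi = 0.00019153 / 0.00051933 = 0.3688

0.3688


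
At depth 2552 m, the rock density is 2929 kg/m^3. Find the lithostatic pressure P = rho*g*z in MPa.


P = rho * g * z / 1e6
= 2929 * 9.81 * 2552 / 1e6
= 73327866.48 / 1e6
= 73.3279 MPa

73.3279


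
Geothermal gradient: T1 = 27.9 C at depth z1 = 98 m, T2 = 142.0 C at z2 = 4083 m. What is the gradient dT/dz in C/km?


dT = 142.0 - 27.9 = 114.1 C
dz = 4083 - 98 = 3985 m
gradient = dT/dz * 1000 = 114.1/3985 * 1000 = 28.6324 C/km

28.6324


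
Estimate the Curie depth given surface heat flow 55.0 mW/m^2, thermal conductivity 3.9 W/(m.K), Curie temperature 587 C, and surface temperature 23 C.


T_Curie - T_surf = 587 - 23 = 564 C
Convert q to W/m^2: 55.0 mW/m^2 = 0.055 W/m^2
d = 564 * 3.9 / 0.055 = 39992.73 m

39992.73


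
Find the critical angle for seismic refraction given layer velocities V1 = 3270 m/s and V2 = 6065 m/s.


V1/V2 = 3270/6065 = 0.539159
theta_c = arcsin(0.539159) = 32.6264 degrees

32.6264


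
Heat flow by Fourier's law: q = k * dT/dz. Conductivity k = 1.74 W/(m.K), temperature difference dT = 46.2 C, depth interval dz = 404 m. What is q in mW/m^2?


q = k * dT / dz * 1000
= 1.74 * 46.2 / 404 * 1000
= 0.19898 * 1000
= 198.9802 mW/m^2

198.9802


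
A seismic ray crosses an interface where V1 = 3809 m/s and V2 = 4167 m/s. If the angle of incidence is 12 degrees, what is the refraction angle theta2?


sin(theta1) = sin(12 deg) = 0.207912
sin(theta2) = V2/V1 * sin(theta1) = 4167/3809 * 0.207912 = 0.227453
theta2 = arcsin(0.227453) = 13.1472 degrees

13.1472


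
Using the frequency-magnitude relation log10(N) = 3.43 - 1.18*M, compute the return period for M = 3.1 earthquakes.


log10(N) = 3.43 - 1.18*3.1 = -0.228
N = 10^-0.228 = 0.591562
T = 1/N = 1/0.591562 = 1.6904 years

1.6904


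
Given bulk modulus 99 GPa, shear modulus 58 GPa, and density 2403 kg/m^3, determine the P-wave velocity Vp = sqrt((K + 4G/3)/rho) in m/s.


First compute the effective modulus:
K + 4G/3 = 99e9 + 4*58e9/3 = 176333333333.33 Pa
Then divide by density:
176333333333.33 / 2403 = 73380496.6015 Pa/(kg/m^3)
Take the square root:
Vp = sqrt(73380496.6015) = 8566.24 m/s

8566.24


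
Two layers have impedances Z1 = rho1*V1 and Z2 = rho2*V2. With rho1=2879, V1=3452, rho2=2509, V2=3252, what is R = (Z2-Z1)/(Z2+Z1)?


Z1 = 2879 * 3452 = 9938308
Z2 = 2509 * 3252 = 8159268
R = (8159268 - 9938308) / (8159268 + 9938308) = -1779040 / 18097576 = -0.0983

-0.0983


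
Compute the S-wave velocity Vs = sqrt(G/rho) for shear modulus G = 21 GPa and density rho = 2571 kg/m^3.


Convert G to Pa: G = 21e9 Pa
Compute G/rho = 21e9 / 2571 = 8168028.0047
Vs = sqrt(8168028.0047) = 2857.98 m/s

2857.98


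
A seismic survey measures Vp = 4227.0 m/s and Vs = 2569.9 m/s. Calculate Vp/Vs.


Vp/Vs = 4227.0 / 2569.9
= 1.6448

1.6448


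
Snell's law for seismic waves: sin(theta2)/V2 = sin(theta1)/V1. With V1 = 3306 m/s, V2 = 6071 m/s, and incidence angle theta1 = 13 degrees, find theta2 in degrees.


sin(theta1) = sin(13 deg) = 0.224951
sin(theta2) = V2/V1 * sin(theta1) = 6071/3306 * 0.224951 = 0.413091
theta2 = arcsin(0.413091) = 24.3991 degrees

24.3991


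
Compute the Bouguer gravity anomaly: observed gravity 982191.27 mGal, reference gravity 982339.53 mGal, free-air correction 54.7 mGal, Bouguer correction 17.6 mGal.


BA = g_obs - g_ref + FAC - BC
= 982191.27 - 982339.53 + 54.7 - 17.6
= -111.16 mGal

-111.16


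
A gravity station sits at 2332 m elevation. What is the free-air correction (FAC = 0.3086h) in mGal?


FAC = 0.3086 * h
= 0.3086 * 2332
= 719.6552 mGal

719.6552


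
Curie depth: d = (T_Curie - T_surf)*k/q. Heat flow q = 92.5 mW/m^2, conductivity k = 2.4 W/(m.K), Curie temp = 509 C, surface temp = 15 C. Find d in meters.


T_Curie - T_surf = 509 - 15 = 494 C
Convert q to W/m^2: 92.5 mW/m^2 = 0.0925 W/m^2
d = 494 * 2.4 / 0.0925 = 12817.3 m

12817.3


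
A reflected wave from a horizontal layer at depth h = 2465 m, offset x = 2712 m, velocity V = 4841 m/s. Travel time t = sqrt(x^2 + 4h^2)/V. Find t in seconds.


x^2 + 4h^2 = 2712^2 + 4*2465^2 = 7354944 + 24304900 = 31659844
sqrt(31659844) = 5626.7081
t = 5626.7081 / 4841 = 1.1623 s

1.1623


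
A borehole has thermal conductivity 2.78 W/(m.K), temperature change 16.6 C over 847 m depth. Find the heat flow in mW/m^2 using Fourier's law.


q = k * dT / dz * 1000
= 2.78 * 16.6 / 847 * 1000
= 0.054484 * 1000
= 54.4841 mW/m^2

54.4841


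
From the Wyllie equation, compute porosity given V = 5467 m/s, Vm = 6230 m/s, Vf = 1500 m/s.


1/V - 1/Vm = 1/5467 - 1/6230 = 2.24e-05
1/Vf - 1/Vm = 1/1500 - 1/6230 = 0.00050615
phi = 2.24e-05 / 0.00050615 = 0.0443

0.0443


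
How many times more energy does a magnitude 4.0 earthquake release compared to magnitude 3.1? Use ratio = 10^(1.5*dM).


M2 - M1 = 4.0 - 3.1 = 0.9
1.5 * 0.9 = 1.35
ratio = 10^1.35 = 22.39

22.39


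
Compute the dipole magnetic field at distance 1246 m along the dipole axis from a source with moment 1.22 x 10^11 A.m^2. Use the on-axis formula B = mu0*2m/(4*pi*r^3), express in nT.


m = 1.22 x 10^11 = 122000000000 A.m^2
2m = 244000000000 A.m^2
r^3 = 1246^3 = 1934434936
B = (4pi*10^-7) * 244000000000 / (4*pi * 1934434936) * 1e9
= 306619.44299 / 24308826335.14 * 1e9
= 12613.5026 nT

12613.5026


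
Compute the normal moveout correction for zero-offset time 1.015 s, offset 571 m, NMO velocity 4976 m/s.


x/Vnmo = 571/4976 = 0.114751
(x/Vnmo)^2 = 0.013168
t0^2 = 1.030225
sqrt(1.030225 + 0.013168) = 1.021466
dt = 1.021466 - 1.015 = 0.006466

0.006466


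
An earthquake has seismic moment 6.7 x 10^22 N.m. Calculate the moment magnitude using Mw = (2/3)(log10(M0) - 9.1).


log10(M0) = log10(6.7 x 10^22) = 22.8261
Mw = 2/3 * (22.8261 - 9.1)
= 2/3 * 13.7261
= 9.15

9.15


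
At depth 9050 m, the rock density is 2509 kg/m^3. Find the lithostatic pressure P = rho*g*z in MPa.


P = rho * g * z / 1e6
= 2509 * 9.81 * 9050 / 1e6
= 222750274.5 / 1e6
= 222.7503 MPa

222.7503


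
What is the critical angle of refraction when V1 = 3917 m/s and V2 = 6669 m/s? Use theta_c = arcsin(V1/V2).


V1/V2 = 3917/6669 = 0.587344
theta_c = arcsin(0.587344) = 35.9688 degrees

35.9688


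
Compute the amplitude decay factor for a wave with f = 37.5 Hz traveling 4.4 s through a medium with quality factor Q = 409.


pi*f*t/Q = pi*37.5*4.4/409 = 1.267391
A/A0 = exp(-1.267391) = 0.281565

0.281565


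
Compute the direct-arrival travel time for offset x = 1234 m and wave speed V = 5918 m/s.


t = x / V
= 1234 / 5918
= 0.2085 s

0.2085


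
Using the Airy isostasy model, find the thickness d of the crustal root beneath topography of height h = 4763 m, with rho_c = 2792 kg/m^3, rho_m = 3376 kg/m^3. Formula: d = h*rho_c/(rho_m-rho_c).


rho_m - rho_c = 3376 - 2792 = 584
d = 4763 * 2792 / 584
= 13298296 / 584
= 22771.05 m

22771.05


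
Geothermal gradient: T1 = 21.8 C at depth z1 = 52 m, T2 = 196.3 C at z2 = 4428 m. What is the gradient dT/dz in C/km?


dT = 196.3 - 21.8 = 174.5 C
dz = 4428 - 52 = 4376 m
gradient = dT/dz * 1000 = 174.5/4376 * 1000 = 39.8766 C/km

39.8766


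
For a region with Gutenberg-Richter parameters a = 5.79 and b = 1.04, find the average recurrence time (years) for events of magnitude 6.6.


log10(N) = 5.79 - 1.04*6.6 = -1.074
N = 10^-1.074 = 0.084333
T = 1/N = 1/0.084333 = 11.8577 years

11.8577


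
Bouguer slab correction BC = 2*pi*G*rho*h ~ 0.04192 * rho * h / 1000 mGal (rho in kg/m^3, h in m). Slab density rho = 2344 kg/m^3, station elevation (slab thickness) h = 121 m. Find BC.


BC = 0.04192 * rho * h / 1000
= 0.04192 * 2344 * 121 / 1000
= 11.8895 mGal

11.8895


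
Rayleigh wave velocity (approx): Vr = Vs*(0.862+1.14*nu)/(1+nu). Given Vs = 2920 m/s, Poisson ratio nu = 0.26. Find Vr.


Numerator factor = 0.862 + 1.14*0.26 = 1.1584
Denominator = 1 + 0.26 = 1.26
Vr = 2920 * 1.1584 / 1.26 = 2684.55 m/s

2684.55


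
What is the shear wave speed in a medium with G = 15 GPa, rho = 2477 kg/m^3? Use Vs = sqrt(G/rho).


Convert G to Pa: G = 15e9 Pa
Compute G/rho = 15e9 / 2477 = 6055712.5555
Vs = sqrt(6055712.5555) = 2460.84 m/s

2460.84


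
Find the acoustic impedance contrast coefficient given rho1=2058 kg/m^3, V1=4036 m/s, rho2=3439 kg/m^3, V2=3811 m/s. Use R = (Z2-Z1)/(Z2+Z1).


Z1 = 2058 * 4036 = 8306088
Z2 = 3439 * 3811 = 13106029
R = (13106029 - 8306088) / (13106029 + 8306088) = 4799941 / 21412117 = 0.2242

0.2242


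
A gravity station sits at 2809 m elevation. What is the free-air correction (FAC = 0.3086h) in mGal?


FAC = 0.3086 * h
= 0.3086 * 2809
= 866.8574 mGal

866.8574


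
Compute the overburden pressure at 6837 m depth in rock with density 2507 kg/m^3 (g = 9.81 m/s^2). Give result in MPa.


P = rho * g * z / 1e6
= 2507 * 9.81 * 6837 / 1e6
= 168146921.79 / 1e6
= 168.1469 MPa

168.1469


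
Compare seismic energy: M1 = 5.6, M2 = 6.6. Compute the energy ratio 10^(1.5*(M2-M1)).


M2 - M1 = 6.6 - 5.6 = 1.0
1.5 * 1.0 = 1.5
ratio = 10^1.5 = 31.62

31.62


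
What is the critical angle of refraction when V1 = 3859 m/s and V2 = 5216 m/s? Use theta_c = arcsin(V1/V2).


V1/V2 = 3859/5216 = 0.739839
theta_c = arcsin(0.739839) = 47.7177 degrees

47.7177


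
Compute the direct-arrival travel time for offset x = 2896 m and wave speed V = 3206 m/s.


t = x / V
= 2896 / 3206
= 0.9033 s

0.9033


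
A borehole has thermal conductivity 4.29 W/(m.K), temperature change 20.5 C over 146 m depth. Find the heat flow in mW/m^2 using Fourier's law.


q = k * dT / dz * 1000
= 4.29 * 20.5 / 146 * 1000
= 0.602363 * 1000
= 602.363 mW/m^2

602.363


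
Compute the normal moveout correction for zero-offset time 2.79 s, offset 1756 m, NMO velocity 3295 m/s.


x/Vnmo = 1756/3295 = 0.532929
(x/Vnmo)^2 = 0.284013
t0^2 = 7.7841
sqrt(7.7841 + 0.284013) = 2.840442
dt = 2.840442 - 2.79 = 0.050442

0.050442


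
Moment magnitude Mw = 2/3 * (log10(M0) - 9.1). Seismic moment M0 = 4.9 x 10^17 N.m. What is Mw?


log10(M0) = log10(4.9 x 10^17) = 17.6902
Mw = 2/3 * (17.6902 - 9.1)
= 2/3 * 8.5902
= 5.73

5.73


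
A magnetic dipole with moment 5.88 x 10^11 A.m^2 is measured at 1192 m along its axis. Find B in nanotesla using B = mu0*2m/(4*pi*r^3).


m = 5.88 x 10^11 = 588000000000 A.m^2
2m = 1176000000000 A.m^2
r^3 = 1192^3 = 1693669888
B = (4pi*10^-7) * 1176000000000 / (4*pi * 1693669888) * 1e9
= 1477805.184249 / 21283283510.99 * 1e9
= 69435.0185 nT

69435.0185


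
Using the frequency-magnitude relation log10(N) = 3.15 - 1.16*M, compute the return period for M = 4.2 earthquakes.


log10(N) = 3.15 - 1.16*4.2 = -1.722
N = 10^-1.722 = 0.018967
T = 1/N = 1/0.018967 = 52.723 years

52.723


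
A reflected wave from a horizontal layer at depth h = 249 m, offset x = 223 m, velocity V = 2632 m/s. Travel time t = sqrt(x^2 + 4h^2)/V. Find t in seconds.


x^2 + 4h^2 = 223^2 + 4*249^2 = 49729 + 248004 = 297733
sqrt(297733) = 545.6492
t = 545.6492 / 2632 = 0.2073 s

0.2073


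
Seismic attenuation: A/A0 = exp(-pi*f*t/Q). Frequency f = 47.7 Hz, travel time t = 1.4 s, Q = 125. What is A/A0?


pi*f*t/Q = pi*47.7*1.4/125 = 1.678364
A/A0 = exp(-1.678364) = 0.186679

0.186679


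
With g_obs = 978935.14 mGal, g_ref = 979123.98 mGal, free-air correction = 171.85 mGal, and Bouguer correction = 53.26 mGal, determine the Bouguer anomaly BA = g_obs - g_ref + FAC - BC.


BA = g_obs - g_ref + FAC - BC
= 978935.14 - 979123.98 + 171.85 - 53.26
= -70.25 mGal

-70.25


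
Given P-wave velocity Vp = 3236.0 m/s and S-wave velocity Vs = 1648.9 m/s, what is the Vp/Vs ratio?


Vp/Vs = 3236.0 / 1648.9
= 1.9625

1.9625


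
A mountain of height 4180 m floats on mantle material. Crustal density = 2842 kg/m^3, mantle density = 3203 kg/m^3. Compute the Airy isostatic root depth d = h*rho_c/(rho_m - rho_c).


rho_m - rho_c = 3203 - 2842 = 361
d = 4180 * 2842 / 361
= 11879560 / 361
= 32907.37 m

32907.37


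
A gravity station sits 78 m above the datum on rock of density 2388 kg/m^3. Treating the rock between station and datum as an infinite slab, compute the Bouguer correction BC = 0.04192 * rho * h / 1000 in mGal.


BC = 0.04192 * rho * h / 1000
= 0.04192 * 2388 * 78 / 1000
= 7.8082 mGal

7.8082


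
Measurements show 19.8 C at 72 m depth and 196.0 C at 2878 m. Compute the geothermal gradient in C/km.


dT = 196.0 - 19.8 = 176.2 C
dz = 2878 - 72 = 2806 m
gradient = dT/dz * 1000 = 176.2/2806 * 1000 = 62.794 C/km

62.794


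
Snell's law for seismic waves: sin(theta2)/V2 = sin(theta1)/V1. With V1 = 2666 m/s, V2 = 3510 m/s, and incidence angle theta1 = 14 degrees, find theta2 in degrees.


sin(theta1) = sin(14 deg) = 0.241922
sin(theta2) = V2/V1 * sin(theta1) = 3510/2666 * 0.241922 = 0.318509
theta2 = arcsin(0.318509) = 18.5728 degrees

18.5728


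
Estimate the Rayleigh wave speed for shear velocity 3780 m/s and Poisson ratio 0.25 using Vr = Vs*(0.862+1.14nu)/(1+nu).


Numerator factor = 0.862 + 1.14*0.25 = 1.147
Denominator = 1 + 0.25 = 1.25
Vr = 3780 * 1.147 / 1.25 = 3468.53 m/s

3468.53


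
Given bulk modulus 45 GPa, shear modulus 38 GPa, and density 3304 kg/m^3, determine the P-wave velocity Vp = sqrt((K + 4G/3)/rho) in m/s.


First compute the effective modulus:
K + 4G/3 = 45e9 + 4*38e9/3 = 95666666666.67 Pa
Then divide by density:
95666666666.67 / 3304 = 28954802.2599 Pa/(kg/m^3)
Take the square root:
Vp = sqrt(28954802.2599) = 5380.97 m/s

5380.97


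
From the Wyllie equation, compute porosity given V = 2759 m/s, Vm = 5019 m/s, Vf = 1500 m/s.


1/V - 1/Vm = 1/2759 - 1/5019 = 0.00016321
1/Vf - 1/Vm = 1/1500 - 1/5019 = 0.00046742
phi = 0.00016321 / 0.00046742 = 0.3492

0.3492


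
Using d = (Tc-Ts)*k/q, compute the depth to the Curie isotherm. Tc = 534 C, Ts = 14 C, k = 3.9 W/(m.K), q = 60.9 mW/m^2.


T_Curie - T_surf = 534 - 14 = 520 C
Convert q to W/m^2: 60.9 mW/m^2 = 0.0609 W/m^2
d = 520 * 3.9 / 0.0609 = 33300.49 m

33300.49


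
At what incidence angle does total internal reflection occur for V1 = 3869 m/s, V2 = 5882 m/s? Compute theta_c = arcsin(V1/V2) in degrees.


V1/V2 = 3869/5882 = 0.657769
theta_c = arcsin(0.657769) = 41.13 degrees

41.13


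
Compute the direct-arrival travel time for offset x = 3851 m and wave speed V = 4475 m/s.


t = x / V
= 3851 / 4475
= 0.8606 s

0.8606


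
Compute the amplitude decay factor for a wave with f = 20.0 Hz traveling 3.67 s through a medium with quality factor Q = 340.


pi*f*t/Q = pi*20.0*3.67/340 = 0.678214
A/A0 = exp(-0.678214) = 0.507522

0.507522


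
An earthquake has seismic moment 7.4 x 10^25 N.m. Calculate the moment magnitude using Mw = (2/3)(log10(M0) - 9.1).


log10(M0) = log10(7.4 x 10^25) = 25.8692
Mw = 2/3 * (25.8692 - 9.1)
= 2/3 * 16.7692
= 11.18

11.18


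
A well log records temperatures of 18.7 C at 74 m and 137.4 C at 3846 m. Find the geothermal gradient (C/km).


dT = 137.4 - 18.7 = 118.7 C
dz = 3846 - 74 = 3772 m
gradient = dT/dz * 1000 = 118.7/3772 * 1000 = 31.4687 C/km

31.4687


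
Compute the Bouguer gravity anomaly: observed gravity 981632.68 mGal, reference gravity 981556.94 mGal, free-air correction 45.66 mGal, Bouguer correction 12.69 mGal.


BA = g_obs - g_ref + FAC - BC
= 981632.68 - 981556.94 + 45.66 - 12.69
= 108.71 mGal

108.71


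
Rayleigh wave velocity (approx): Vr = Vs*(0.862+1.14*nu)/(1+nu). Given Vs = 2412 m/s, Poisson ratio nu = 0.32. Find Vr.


Numerator factor = 0.862 + 1.14*0.32 = 1.2268
Denominator = 1 + 0.32 = 1.32
Vr = 2412 * 1.2268 / 1.32 = 2241.7 m/s

2241.7


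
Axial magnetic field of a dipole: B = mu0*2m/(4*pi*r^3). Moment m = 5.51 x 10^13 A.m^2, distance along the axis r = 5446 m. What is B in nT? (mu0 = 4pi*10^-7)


m = 5.51 x 10^13 = 55100000000000 A.m^2
2m = 110200000000000 A.m^2
r^3 = 5446^3 = 161522456536
B = (4pi*10^-7) * 110200000000000 / (4*pi * 161522456536) * 1e9
= 138481404.170238 / 2029751051373.1 * 1e9
= 68225.8073 nT

68225.8073


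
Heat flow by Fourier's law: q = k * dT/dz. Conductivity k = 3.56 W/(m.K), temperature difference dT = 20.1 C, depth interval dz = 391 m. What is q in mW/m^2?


q = k * dT / dz * 1000
= 3.56 * 20.1 / 391 * 1000
= 0.183008 * 1000
= 183.0077 mW/m^2

183.0077


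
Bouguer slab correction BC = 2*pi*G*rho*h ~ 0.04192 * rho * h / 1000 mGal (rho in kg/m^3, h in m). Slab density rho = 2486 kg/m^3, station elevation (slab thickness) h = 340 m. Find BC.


BC = 0.04192 * rho * h / 1000
= 0.04192 * 2486 * 340 / 1000
= 35.4325 mGal

35.4325


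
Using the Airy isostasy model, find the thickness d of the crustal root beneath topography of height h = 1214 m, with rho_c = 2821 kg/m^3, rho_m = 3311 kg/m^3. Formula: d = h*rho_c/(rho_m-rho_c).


rho_m - rho_c = 3311 - 2821 = 490
d = 1214 * 2821 / 490
= 3424694 / 490
= 6989.17 m

6989.17


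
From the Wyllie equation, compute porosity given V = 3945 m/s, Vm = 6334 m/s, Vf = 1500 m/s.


1/V - 1/Vm = 1/3945 - 1/6334 = 9.561e-05
1/Vf - 1/Vm = 1/1500 - 1/6334 = 0.00050879
phi = 9.561e-05 / 0.00050879 = 0.1879

0.1879


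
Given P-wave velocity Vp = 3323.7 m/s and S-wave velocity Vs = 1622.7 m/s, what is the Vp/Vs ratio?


Vp/Vs = 3323.7 / 1622.7
= 2.0483

2.0483


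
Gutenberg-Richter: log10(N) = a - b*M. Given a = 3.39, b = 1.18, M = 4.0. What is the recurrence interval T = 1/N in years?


log10(N) = 3.39 - 1.18*4.0 = -1.33
N = 10^-1.33 = 0.046774
T = 1/N = 1/0.046774 = 21.3796 years

21.3796


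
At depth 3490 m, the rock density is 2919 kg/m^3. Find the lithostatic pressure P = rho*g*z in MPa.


P = rho * g * z / 1e6
= 2919 * 9.81 * 3490 / 1e6
= 99937511.1 / 1e6
= 99.9375 MPa

99.9375


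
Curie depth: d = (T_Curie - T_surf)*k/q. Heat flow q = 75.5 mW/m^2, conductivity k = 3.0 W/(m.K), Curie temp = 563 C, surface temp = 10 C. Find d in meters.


T_Curie - T_surf = 563 - 10 = 553 C
Convert q to W/m^2: 75.5 mW/m^2 = 0.0755 W/m^2
d = 553 * 3.0 / 0.0755 = 21973.51 m

21973.51


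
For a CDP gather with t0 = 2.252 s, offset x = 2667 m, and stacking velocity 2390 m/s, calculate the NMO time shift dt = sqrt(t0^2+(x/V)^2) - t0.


x/Vnmo = 2667/2390 = 1.1159
(x/Vnmo)^2 = 1.245232
t0^2 = 5.071504
sqrt(5.071504 + 1.245232) = 2.513312
dt = 2.513312 - 2.252 = 0.261312

0.261312


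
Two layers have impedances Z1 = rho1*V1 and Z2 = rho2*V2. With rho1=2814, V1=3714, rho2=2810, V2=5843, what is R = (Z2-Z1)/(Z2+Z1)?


Z1 = 2814 * 3714 = 10451196
Z2 = 2810 * 5843 = 16418830
R = (16418830 - 10451196) / (16418830 + 10451196) = 5967634 / 26870026 = 0.2221

0.2221


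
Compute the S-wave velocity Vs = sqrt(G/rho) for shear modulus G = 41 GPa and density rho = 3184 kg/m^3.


Convert G to Pa: G = 41e9 Pa
Compute G/rho = 41e9 / 3184 = 12876884.4221
Vs = sqrt(12876884.4221) = 3588.44 m/s

3588.44


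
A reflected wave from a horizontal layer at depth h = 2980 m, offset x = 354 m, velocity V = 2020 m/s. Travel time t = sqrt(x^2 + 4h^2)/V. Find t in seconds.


x^2 + 4h^2 = 354^2 + 4*2980^2 = 125316 + 35521600 = 35646916
sqrt(35646916) = 5970.5038
t = 5970.5038 / 2020 = 2.9557 s

2.9557


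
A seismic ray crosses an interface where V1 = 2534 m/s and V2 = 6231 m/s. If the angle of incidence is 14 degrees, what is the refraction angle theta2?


sin(theta1) = sin(14 deg) = 0.241922
sin(theta2) = V2/V1 * sin(theta1) = 6231/2534 * 0.241922 = 0.594876
theta2 = arcsin(0.594876) = 36.5038 degrees

36.5038


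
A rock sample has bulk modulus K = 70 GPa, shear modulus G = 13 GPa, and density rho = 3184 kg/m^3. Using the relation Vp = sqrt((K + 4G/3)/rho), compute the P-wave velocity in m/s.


First compute the effective modulus:
K + 4G/3 = 70e9 + 4*13e9/3 = 87333333333.33 Pa
Then divide by density:
87333333333.33 / 3184 = 27428810.7203 Pa/(kg/m^3)
Take the square root:
Vp = sqrt(27428810.7203) = 5237.25 m/s

5237.25


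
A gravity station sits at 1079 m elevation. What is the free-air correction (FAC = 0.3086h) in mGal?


FAC = 0.3086 * h
= 0.3086 * 1079
= 332.9794 mGal

332.9794


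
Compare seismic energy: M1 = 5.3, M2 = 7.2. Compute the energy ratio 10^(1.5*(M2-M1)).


M2 - M1 = 7.2 - 5.3 = 1.9
1.5 * 1.9 = 2.85
ratio = 10^2.85 = 707.95

707.95


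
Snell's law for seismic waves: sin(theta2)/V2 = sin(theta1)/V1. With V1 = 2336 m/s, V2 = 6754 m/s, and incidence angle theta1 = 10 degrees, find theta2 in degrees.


sin(theta1) = sin(10 deg) = 0.173648
sin(theta2) = V2/V1 * sin(theta1) = 6754/2336 * 0.173648 = 0.502063
theta2 = arcsin(0.502063) = 30.1366 degrees

30.1366


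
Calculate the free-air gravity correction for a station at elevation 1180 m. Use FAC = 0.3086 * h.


FAC = 0.3086 * h
= 0.3086 * 1180
= 364.148 mGal

364.148


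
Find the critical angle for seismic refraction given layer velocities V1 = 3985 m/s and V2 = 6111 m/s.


V1/V2 = 3985/6111 = 0.652103
theta_c = arcsin(0.652103) = 40.7003 degrees

40.7003


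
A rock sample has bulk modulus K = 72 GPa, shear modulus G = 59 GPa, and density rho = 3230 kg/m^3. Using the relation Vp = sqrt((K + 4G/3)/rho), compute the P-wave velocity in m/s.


First compute the effective modulus:
K + 4G/3 = 72e9 + 4*59e9/3 = 150666666666.67 Pa
Then divide by density:
150666666666.67 / 3230 = 46646026.8318 Pa/(kg/m^3)
Take the square root:
Vp = sqrt(46646026.8318) = 6829.79 m/s

6829.79


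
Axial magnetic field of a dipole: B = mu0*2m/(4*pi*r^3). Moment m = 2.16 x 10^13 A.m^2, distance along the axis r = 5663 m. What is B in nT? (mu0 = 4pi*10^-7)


m = 2.16 x 10^13 = 21600000000000 A.m^2
2m = 43200000000000 A.m^2
r^3 = 5663^3 = 181609969247
B = (4pi*10^-7) * 43200000000000 / (4*pi * 181609969247) * 1e9
= 54286721.054032 / 2282178180820.17 * 1e9
= 23787.2404 nT

23787.2404


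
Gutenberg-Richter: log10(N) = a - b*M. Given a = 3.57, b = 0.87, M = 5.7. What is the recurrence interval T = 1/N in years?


log10(N) = 3.57 - 0.87*5.7 = -1.389
N = 10^-1.389 = 0.040832
T = 1/N = 1/0.040832 = 24.4906 years

24.4906


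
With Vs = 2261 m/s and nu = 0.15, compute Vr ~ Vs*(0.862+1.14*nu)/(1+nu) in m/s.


Numerator factor = 0.862 + 1.14*0.15 = 1.033
Denominator = 1 + 0.15 = 1.15
Vr = 2261 * 1.033 / 1.15 = 2030.97 m/s

2030.97


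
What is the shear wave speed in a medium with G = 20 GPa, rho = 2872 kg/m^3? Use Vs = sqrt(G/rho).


Convert G to Pa: G = 20e9 Pa
Compute G/rho = 20e9 / 2872 = 6963788.3008
Vs = sqrt(6963788.3008) = 2638.9 m/s

2638.9


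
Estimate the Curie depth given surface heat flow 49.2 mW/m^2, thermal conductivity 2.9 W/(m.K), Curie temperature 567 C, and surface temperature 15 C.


T_Curie - T_surf = 567 - 15 = 552 C
Convert q to W/m^2: 49.2 mW/m^2 = 0.0492 W/m^2
d = 552 * 2.9 / 0.0492 = 32536.59 m

32536.59


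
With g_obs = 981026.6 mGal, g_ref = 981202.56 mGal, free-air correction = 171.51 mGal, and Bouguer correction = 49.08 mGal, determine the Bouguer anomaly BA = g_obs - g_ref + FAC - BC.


BA = g_obs - g_ref + FAC - BC
= 981026.6 - 981202.56 + 171.51 - 49.08
= -53.53 mGal

-53.53


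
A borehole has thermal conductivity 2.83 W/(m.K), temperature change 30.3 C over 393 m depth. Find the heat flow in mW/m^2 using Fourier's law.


q = k * dT / dz * 1000
= 2.83 * 30.3 / 393 * 1000
= 0.218191 * 1000
= 218.1908 mW/m^2

218.1908


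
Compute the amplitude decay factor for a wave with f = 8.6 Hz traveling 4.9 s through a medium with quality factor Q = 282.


pi*f*t/Q = pi*8.6*4.9/282 = 0.469456
A/A0 = exp(-0.469456) = 0.625342

0.625342


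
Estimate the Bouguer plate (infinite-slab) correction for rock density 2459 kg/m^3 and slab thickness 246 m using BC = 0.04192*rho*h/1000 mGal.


BC = 0.04192 * rho * h / 1000
= 0.04192 * 2459 * 246 / 1000
= 25.358 mGal

25.358


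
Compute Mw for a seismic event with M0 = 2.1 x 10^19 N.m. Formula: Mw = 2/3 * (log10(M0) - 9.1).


log10(M0) = log10(2.1 x 10^19) = 19.3222
Mw = 2/3 * (19.3222 - 9.1)
= 2/3 * 10.2222
= 6.81

6.81


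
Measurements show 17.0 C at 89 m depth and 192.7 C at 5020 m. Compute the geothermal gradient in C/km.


dT = 192.7 - 17.0 = 175.7 C
dz = 5020 - 89 = 4931 m
gradient = dT/dz * 1000 = 175.7/4931 * 1000 = 35.6317 C/km

35.6317


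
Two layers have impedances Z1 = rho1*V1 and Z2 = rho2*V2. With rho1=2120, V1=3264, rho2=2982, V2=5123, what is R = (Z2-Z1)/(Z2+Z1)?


Z1 = 2120 * 3264 = 6919680
Z2 = 2982 * 5123 = 15276786
R = (15276786 - 6919680) / (15276786 + 6919680) = 8357106 / 22196466 = 0.3765

0.3765


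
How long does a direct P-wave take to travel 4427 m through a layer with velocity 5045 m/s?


t = x / V
= 4427 / 5045
= 0.8775 s

0.8775


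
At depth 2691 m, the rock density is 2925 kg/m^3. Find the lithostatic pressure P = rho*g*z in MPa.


P = rho * g * z / 1e6
= 2925 * 9.81 * 2691 / 1e6
= 77216226.75 / 1e6
= 77.2162 MPa

77.2162


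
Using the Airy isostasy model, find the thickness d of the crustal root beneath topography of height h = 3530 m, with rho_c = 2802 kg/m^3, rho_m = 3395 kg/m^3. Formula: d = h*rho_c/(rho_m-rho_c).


rho_m - rho_c = 3395 - 2802 = 593
d = 3530 * 2802 / 593
= 9891060 / 593
= 16679.7 m

16679.7
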